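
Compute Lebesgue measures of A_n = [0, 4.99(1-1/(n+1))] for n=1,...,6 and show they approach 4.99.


By continuity of measure from below: if A_n increases to A, then m(A_n) -> m(A).
Here A = [0, 4.99], so m(A) = 4.99
Step 1: a_1 = 4.99*(1 - 1/2) = 2.495, m(A_1) = 2.495
Step 2: a_2 = 4.99*(1 - 1/3) = 3.3267, m(A_2) = 3.3267
Step 3: a_3 = 4.99*(1 - 1/4) = 3.7425, m(A_3) = 3.7425
Step 4: a_4 = 4.99*(1 - 1/5) = 3.992, m(A_4) = 3.992
Step 5: a_5 = 4.99*(1 - 1/6) = 4.1583, m(A_5) = 4.1583
Step 6: a_6 = 4.99*(1 - 1/7) = 4.2771, m(A_6) = 4.2771
Limit: m(A_n) -> m([0,4.99]) = 4.99


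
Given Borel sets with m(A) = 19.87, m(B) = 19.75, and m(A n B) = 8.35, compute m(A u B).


By inclusion-exclusion: m(A u B) = m(A) + m(B) - m(A n B)
= 19.87 + 19.75 - 8.35
= 31.27


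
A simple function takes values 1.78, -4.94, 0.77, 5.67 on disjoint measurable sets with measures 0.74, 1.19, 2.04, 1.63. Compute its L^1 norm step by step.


Step 1: Compute |f_i|^1 for each value:
  |1.78|^1 = 1.78
  |-4.94|^1 = 4.94
  |0.77|^1 = 0.77
  |5.67|^1 = 5.67
Step 2: Multiply by measures and sum:
  1.78 * 0.74 = 1.3172
  4.94 * 1.19 = 5.8786
  0.77 * 2.04 = 1.5708
  5.67 * 1.63 = 9.2421
Sum = 1.3172 + 5.8786 + 1.5708 + 9.2421 = 18.0087
Step 3: Take the p-th root:
||f||_1 = (18.0087)^(1/1) = 18.0087


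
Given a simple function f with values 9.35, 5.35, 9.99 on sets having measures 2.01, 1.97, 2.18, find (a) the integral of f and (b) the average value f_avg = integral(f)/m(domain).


Step 1: Integral = sum(value_i * measure_i)
= 9.35*2.01 + 5.35*1.97 + 9.99*2.18
= 18.7935 + 10.5395 + 21.7782
= 51.1112
Step 2: Total measure of domain = 2.01 + 1.97 + 2.18 = 6.16
Step 3: Average value = 51.1112 / 6.16 = 8.297273


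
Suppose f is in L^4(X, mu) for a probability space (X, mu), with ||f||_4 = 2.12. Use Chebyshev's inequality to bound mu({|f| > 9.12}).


Chebyshev/Markov inequality: mu(|f| > eps) <= (||f||_p / eps)^p
Step 1: ||f||_4 / eps = 2.12 / 9.12 = 0.232456
Step 2: Raise to power p = 4:
  (0.232456)^4 = 0.00292
Step 3: Therefore mu(|f| > 9.12) <= 0.00292


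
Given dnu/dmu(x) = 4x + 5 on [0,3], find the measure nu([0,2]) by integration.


nu(A) = integral_A (dnu/dmu) dmu = integral_0^2 (4x + 5) dx
Step 1: Antiderivative F(x) = (4/2)x^2 + 5x
Step 2: F(2) = (4/2)*2^2 + 5*2 = 8 + 10 = 18
Step 3: F(0) = (4/2)*0^2 + 5*0 = 0.0 + 0 = 0.0
Step 4: nu([0,2]) = F(2) - F(0) = 18 - 0.0 = 18


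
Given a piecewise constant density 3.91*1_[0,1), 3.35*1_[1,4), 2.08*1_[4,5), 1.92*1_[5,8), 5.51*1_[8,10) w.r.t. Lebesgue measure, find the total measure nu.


Integrate each piece of the Radon-Nikodym derivative:
Step 1: integral_0^1 3.91 dx = 3.91*(1-0) = 3.91*1 = 3.91
Step 2: integral_1^4 3.35 dx = 3.35*(4-1) = 3.35*3 = 10.05
Step 3: integral_4^5 2.08 dx = 2.08*(5-4) = 2.08*1 = 2.08
Step 4: integral_5^8 1.92 dx = 1.92*(8-5) = 1.92*3 = 5.76
Step 5: integral_8^10 5.51 dx = 5.51*(10-8) = 5.51*2 = 11.02
Total: 3.91 + 10.05 + 2.08 + 5.76 + 11.02 = 32.82


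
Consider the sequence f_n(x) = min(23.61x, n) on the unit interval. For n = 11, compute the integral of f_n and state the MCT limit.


f(x) = 23.61x on [0,1]; f_n(x) = min(23.61x, n). At n = 11:
Step 1: f(x) reaches 11 at x = 11/23.61 = 0.465904
Step 2: integral(f_11) = integral(23.61x, 0, 0.465904) + integral(11, 0.465904, 1)
       = 23.61*0.465904^2/2 + 11*(1 - 0.465904)
       = 2.562474 + 5.875053
       = 8.437526
Step 3: As n -> infinity, f_n increases to f, so by MCT integral(f_n) -> integral(f) = 23.61/2 = 11.805.
Convergence: integral(f_11) = 8.437526 -> 11.805 as n -> infinity


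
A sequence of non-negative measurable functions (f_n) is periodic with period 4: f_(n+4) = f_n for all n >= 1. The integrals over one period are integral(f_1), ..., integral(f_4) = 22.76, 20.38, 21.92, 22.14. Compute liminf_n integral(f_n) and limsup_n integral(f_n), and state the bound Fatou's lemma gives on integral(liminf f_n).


The sequence (integral(f_n)) is periodic with period 4, repeating the values 22.76, 20.38, 21.92, 22.14 indefinitely.
Step 1: For a periodic sequence, every tail (a_m, a_(m+1), ...) contains all 4 period values infinitely often.
Step 2: Hence inf of every tail = min of the period values = min(22.76, 20.38, 21.92, 22.14) = 20.38.
        liminf_n integral(f_n) = sup over m of (inf of tail from m) = 20.38.
Step 3: Similarly sup of every tail = max of the period values = 22.76.
        limsup_n integral(f_n) = 22.76.
Step 4: Fatou's lemma: integral(liminf_n f_n) <= liminf_n integral(f_n) = 20.38.
        So the integral of the pointwise liminf is at most 20.38.


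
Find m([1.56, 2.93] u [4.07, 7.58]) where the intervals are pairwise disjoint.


For pairwise disjoint intervals, m(union) = sum of lengths.
= (2.93 - 1.56) + (7.58 - 4.07)
= 1.37 + 3.51
= 4.88


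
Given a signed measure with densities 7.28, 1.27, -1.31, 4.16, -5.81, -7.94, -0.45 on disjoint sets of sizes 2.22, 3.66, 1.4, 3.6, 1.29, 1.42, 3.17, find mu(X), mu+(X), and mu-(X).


Step 1: Compute signed measure on each set:
  Set 1: 7.28 * 2.22 = 16.1616
  Set 2: 1.27 * 3.66 = 4.6482
  Set 3: -1.31 * 1.4 = -1.834
  Set 4: 4.16 * 3.6 = 14.976
  Set 5: -5.81 * 1.29 = -7.4949
  Set 6: -7.94 * 1.42 = -11.2748
  Set 7: -0.45 * 3.17 = -1.4265
Step 2: Total signed measure = (16.1616) + (4.6482) + (-1.834) + (14.976) + (-7.4949) + (-11.2748) + (-1.4265)
     = 13.7556
Step 3: Positive part mu+(X) = sum of positive contributions = 35.7858
Step 4: Negative part mu-(X) = |sum of negative contributions| = 22.0302


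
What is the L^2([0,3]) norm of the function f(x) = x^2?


Step 1: ||f||_2 = (integral_0^3 |x^2|^2 dx)^(1/2)
     = (integral_0^3 x^4 dx)^(1/2)
Step 2: integral_0^3 x^4 dx = [x^5/(5)] from 0 to 3 = 3^5/5
     = 243/5 = 48.6
Step 3: ||f||_2 = (48.6)^(1/2) = 6.97137


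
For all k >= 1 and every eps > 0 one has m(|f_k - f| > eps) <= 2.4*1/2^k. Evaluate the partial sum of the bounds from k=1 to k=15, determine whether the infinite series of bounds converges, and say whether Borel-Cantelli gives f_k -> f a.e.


Step 1: List the terms 2.4*1/2^k for k = 1 to 15:
  k=1: 1.2
  k=2: 0.6
  k=3: 0.3
  k=4: 0.15
  k=5: 0.075
  k=6: 0.0375
  k=7: 0.01875
  k=8: 0.009375
  k=9: 0.004687
  k=10: 0.002344
  k=11: 0.001172
  k=12: 5.859375e-04
  k=13: 2.929687e-04
  k=14: 1.464844e-04
  k=15: 7.324219e-05
Step 2: Partial sum = 1.2 + 0.6 + 0.3 + 0.15 + 0.075 + 0.0375 + 0.01875 + 0.009375 + 0.004687 + 0.002344 + 0.001172 + 5.859375e-04 + 2.929687e-04 + 1.464844e-04 + 7.324219e-05
     = 2.399927
Step 3: The full series sum_(k>=1) 2.4*1/2^k converges (geometric series with ratio 1/2 < 1; a constant multiple of a convergent series converges).
Step 4: Fix eps > 0. Since sum_k m(|f_k - f| > eps) < infinity, the Borel-Cantelli lemma gives
        m(limsup_k {|f_k - f| > eps}) = 0, i.e. for a.e. x, |f_k(x) - f(x)| <= eps for all large k.
        Applying this with eps = 1/j for j = 1, 2, ... and intersecting the countably many full-measure sets,
        for a.e. x we get limsup_k |f_k(x) - f(x)| <= 1/j for every j, hence f_k -> f almost everywhere.
Conclusion: series converges; Borel-Cantelli yields f_k -> f a.e.


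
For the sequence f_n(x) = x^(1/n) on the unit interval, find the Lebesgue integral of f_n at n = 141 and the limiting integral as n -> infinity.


At n = 141: f_141(x) = x^(1/141).
Step 1: integral(x^(1/141), 0, 1) = [x^(1/141+1) / (1/141+1)] from 0 to 1
     = 1 / (1/141 + 1) = 1 / ((141+1)/141) = 141/(141+1)
     = 141/142 = 0.992958
Step 2: As n -> infinity, f_n(x) = x^(1/n) -> 1 for x in (0,1], and f_n is increasing in n.
By MCT, lim_n integral(f_n) = integral(lim_n f_n) = integral(1, 0, 1) = 1.
Step 3: Verify convergence: 141/142 = 0.992958 -> 1


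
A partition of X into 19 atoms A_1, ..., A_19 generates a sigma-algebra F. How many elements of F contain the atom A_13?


Each element of F is a union of some subset S of the 19 atoms.
The element contains A_13 iff A_13 is in S.
So we count subsets S of {A_1,...,A_19} with A_13 in S: choose freely among the other 18 atoms.
Count = 2^(19-1) = 2^18 = 262144.


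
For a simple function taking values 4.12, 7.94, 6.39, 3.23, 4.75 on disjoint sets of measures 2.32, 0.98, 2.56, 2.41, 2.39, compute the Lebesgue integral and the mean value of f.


Step 1: Integral = sum(value_i * measure_i)
= 4.12*2.32 + 7.94*0.98 + 6.39*2.56 + 3.23*2.41 + 4.75*2.39
= 9.5584 + 7.7812 + 16.3584 + 7.7843 + 11.3525
= 52.8348
Step 2: Total measure of domain = 2.32 + 0.98 + 2.56 + 2.41 + 2.39 = 10.66
Step 3: Average value = 52.8348 / 10.66 = 4.95636


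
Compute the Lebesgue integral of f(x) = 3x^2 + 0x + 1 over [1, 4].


The Lebesgue integral of a Riemann-integrable function agrees with the Riemann integral.
Antiderivative F(x) = (3/3)x^3 + (0/2)x^2 + 1x
F(4) = (3/3)*4^3 + (0/2)*4^2 + 1*4
     = (3/3)*64 + (0/2)*16 + 1*4
     = 64 + 0.0 + 4
     = 68
F(1) = 2
Integral = F(4) - F(1) = 68 - 2 = 66


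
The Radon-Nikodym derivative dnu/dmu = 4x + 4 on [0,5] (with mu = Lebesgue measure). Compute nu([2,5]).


nu(A) = integral_A (dnu/dmu) dmu = integral_2^5 (4x + 4) dx
Step 1: Antiderivative F(x) = (4/2)x^2 + 4x
Step 2: F(5) = (4/2)*5^2 + 4*5 = 50 + 20 = 70
Step 3: F(2) = (4/2)*2^2 + 4*2 = 8 + 8 = 16
Step 4: nu([2,5]) = F(5) - F(2) = 70 - 16 = 54


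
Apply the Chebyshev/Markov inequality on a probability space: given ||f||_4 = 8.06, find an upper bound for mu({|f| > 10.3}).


Chebyshev/Markov inequality: mu(|f| > eps) <= (||f||_p / eps)^p
Step 1: ||f||_4 / eps = 8.06 / 10.3 = 0.782524
Step 2: Raise to power p = 4:
  (0.782524)^4 = 0.374965
Step 3: Therefore mu(|f| > 10.3) <= 0.374965


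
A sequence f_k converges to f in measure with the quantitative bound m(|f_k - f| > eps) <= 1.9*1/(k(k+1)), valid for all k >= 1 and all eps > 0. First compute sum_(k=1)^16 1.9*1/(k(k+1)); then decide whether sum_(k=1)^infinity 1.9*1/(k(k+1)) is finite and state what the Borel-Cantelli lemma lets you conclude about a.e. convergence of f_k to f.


Step 1: List the terms 1.9*1/(k(k+1)) for k = 1 to 16:
  k=1: 0.95
  k=2: 0.316667
  k=3: 0.158333
  k=4: 0.095
  k=5: 0.063333
  k=6: 0.045238
  k=7: 0.033929
  k=8: 0.026389
  k=9: 0.021111
  k=10: 0.017273
  k=11: 0.014394
  k=12: 0.012179
  k=13: 0.01044
  k=14: 0.009048
  k=15: 0.007917
  k=16: 0.006985
Step 2: Partial sum = 0.95 + 0.316667 + 0.158333 + 0.095 + 0.063333 + 0.045238 + 0.033929 + 0.026389 + 0.021111 + 0.017273 + 0.014394 + 0.012179 + 0.01044 + 0.009048 + 0.007917 + 0.006985
     = 1.788235
Step 3: The full series sum_(k>=1) 1.9*1/(k(k+1)) converges (telescoping series sum 1/(k(k+1)) = 1; a constant multiple of a convergent series converges).
Step 4: Fix eps > 0. Since sum_k m(|f_k - f| > eps) < infinity, the Borel-Cantelli lemma gives
        m(limsup_k {|f_k - f| > eps}) = 0, i.e. for a.e. x, |f_k(x) - f(x)| <= eps for all large k.
        Applying this with eps = 1/j for j = 1, 2, ... and intersecting the countably many full-measure sets,
        for a.e. x we get limsup_k |f_k(x) - f(x)| <= 1/j for every j, hence f_k -> f almost everywhere.
Conclusion: series converges; Borel-Cantelli yields f_k -> f a.e.


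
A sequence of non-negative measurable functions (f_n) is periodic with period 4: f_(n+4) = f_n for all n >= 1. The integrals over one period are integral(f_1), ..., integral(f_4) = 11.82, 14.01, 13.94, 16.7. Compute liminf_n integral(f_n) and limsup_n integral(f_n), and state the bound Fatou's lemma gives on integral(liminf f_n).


The sequence (integral(f_n)) is periodic with period 4, repeating the values 11.82, 14.01, 13.94, 16.7 indefinitely.
Step 1: For a periodic sequence, every tail (a_m, a_(m+1), ...) contains all 4 period values infinitely often.
Step 2: Hence inf of every tail = min of the period values = min(11.82, 14.01, 13.94, 16.7) = 11.82.
        liminf_n integral(f_n) = sup over m of (inf of tail from m) = 11.82.
Step 3: Similarly sup of every tail = max of the period values = 16.7.
        limsup_n integral(f_n) = 16.7.
Step 4: Fatou's lemma: integral(liminf_n f_n) <= liminf_n integral(f_n) = 11.82.
        So the integral of the pointwise liminf is at most 11.82.


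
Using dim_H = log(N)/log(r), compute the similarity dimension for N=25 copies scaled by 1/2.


For a self-similar set with N copies scaled by 1/r:
dim_H = log(N)/log(r) = log(25)/log(2)
= 3.218876/0.693147
= 4.643856


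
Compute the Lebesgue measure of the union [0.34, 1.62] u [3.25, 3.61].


For pairwise disjoint intervals, m(union) = sum of lengths.
= (1.62 - 0.34) + (3.61 - 3.25)
= 1.28 + 0.36
= 1.64


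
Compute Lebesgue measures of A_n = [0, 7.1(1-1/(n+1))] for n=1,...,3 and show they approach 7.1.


By continuity of measure from below: if A_n increases to A, then m(A_n) -> m(A).
Here A = [0, 7.1], so m(A) = 7.1
Step 1: a_1 = 7.1*(1 - 1/2) = 3.55, m(A_1) = 3.55
Step 2: a_2 = 7.1*(1 - 1/3) = 4.7333, m(A_2) = 4.7333
Step 3: a_3 = 7.1*(1 - 1/4) = 5.325, m(A_3) = 5.325
Limit: m(A_n) -> m([0,7.1]) = 7.1


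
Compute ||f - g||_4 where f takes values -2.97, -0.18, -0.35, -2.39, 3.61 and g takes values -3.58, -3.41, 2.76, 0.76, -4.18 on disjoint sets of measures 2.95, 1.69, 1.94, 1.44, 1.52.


Step 1: Compute differences f_i - g_i:
  -2.97 - -3.58 = 0.61
  -0.18 - -3.41 = 3.23
  -0.35 - 2.76 = -3.11
  -2.39 - 0.76 = -3.15
  3.61 - -4.18 = 7.79
Step 2: Compute |diff|^4 * measure for each set:
  |0.61|^4 * 2.95 = 0.138458 * 2.95 = 0.408452
  |3.23|^4 * 1.69 = 108.845402 * 1.69 = 183.94873
  |-3.11|^4 * 1.94 = 93.549518 * 1.94 = 181.486066
  |-3.15|^4 * 1.44 = 98.456006 * 1.44 = 141.776649
  |7.79|^4 * 1.52 = 3682.559993 * 1.52 = 5597.491189
Step 3: Sum = 6105.111086
Step 4: ||f-g||_4 = (6105.111086)^(1/4) = 8.839412


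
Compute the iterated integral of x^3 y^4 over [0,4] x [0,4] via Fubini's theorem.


By Fubini's theorem, the double integral factors as a product of single integrals:
Step 1: integral_0^4 x^3 dx = [x^4/4] from 0 to 4
     = 4^4/4 = 64
Step 2: integral_0^4 y^4 dy = [y^5/5] from 0 to 4
     = 4^5/5 = 204.8
Step 3: Double integral = 64 * 204.8 = 13107.2


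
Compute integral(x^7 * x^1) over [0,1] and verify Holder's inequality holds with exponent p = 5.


Step 1: Exact integral of f*g = integral(x^8, 0, 1) = 1/9
     = 0.111111
Step 2: Holder bound with p=5, q=1.25:
  ||f||_p = (integral x^35 dx)^(1/5) = (1/36)^(1/5) = 0.488359
  ||g||_q = (integral x^1.25 dx)^(1/1.25) = (1/2.25)^(1/1.25) = 0.522702
Step 3: Holder bound = ||f||_p * ||g||_q = 0.488359 * 0.522702 = 0.255266
Verification: 0.111111 <= 0.255266 (Holder holds)


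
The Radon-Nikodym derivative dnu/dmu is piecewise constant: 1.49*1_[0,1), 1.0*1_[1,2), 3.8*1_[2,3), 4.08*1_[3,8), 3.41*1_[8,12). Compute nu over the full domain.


Integrate each piece of the Radon-Nikodym derivative:
Step 1: integral_0^1 1.49 dx = 1.49*(1-0) = 1.49*1 = 1.49
Step 2: integral_1^2 1.0 dx = 1.0*(2-1) = 1.0*1 = 1
Step 3: integral_2^3 3.8 dx = 3.8*(3-2) = 3.8*1 = 3.8
Step 4: integral_3^8 4.08 dx = 4.08*(8-3) = 4.08*5 = 20.4
Step 5: integral_8^12 3.41 dx = 3.41*(12-8) = 3.41*4 = 13.64
Total: 1.49 + 1 + 3.8 + 20.4 + 13.64 = 40.33


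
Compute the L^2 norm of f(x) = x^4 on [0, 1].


Step 1: ||f||_2 = (integral_0^1 |x^4|^2 dx)^(1/2)
     = (integral_0^1 x^8 dx)^(1/2)
Step 2: integral_0^1 x^8 dx = [x^9/(9)] from 0 to 1 = 1^9/9
     = 1/9 = 0.111111
Step 3: ||f||_2 = (0.111111)^(1/2) = 0.333333


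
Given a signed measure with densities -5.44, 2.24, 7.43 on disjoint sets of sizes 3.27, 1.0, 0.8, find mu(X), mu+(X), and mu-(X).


Step 1: Compute signed measure on each set:
  Set 1: -5.44 * 3.27 = -17.7888
  Set 2: 2.24 * 1.0 = 2.24
  Set 3: 7.43 * 0.8 = 5.944
Step 2: Total signed measure = (-17.7888) + (2.24) + (5.944)
     = -9.6048
Step 3: Positive part mu+(X) = sum of positive contributions = 8.184
Step 4: Negative part mu-(X) = |sum of negative contributions| = 17.7888


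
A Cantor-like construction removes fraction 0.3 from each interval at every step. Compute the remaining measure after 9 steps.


Step 1: At each step, fraction remaining = 1 - 0.3 = 0.7
Step 2: After 9 steps, measure = (0.7)^9
Result = 0.040354


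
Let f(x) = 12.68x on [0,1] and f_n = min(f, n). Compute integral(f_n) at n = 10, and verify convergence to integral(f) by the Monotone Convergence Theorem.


f(x) = 12.68x on [0,1]; f_n(x) = min(12.68x, n). At n = 10:
Step 1: f(x) reaches 10 at x = 10/12.68 = 0.788644
Step 2: integral(f_10) = integral(12.68x, 0, 0.788644) + integral(10, 0.788644, 1)
       = 12.68*0.788644^2/2 + 10*(1 - 0.788644)
       = 3.943218 + 2.113565
       = 6.056782
Step 3: As n -> infinity, f_n increases to f, so by MCT integral(f_n) -> integral(f) = 12.68/2 = 6.34.
Convergence: integral(f_10) = 6.056782 -> 6.34 as n -> infinity


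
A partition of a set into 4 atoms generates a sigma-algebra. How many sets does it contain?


Each element of the sigma-algebra is a union of some subset of the 4 atoms.
The number of such subsets is 2^4 = 16.


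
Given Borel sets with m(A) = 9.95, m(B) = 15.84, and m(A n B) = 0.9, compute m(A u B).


By inclusion-exclusion: m(A u B) = m(A) + m(B) - m(A n B)
= 9.95 + 15.84 - 0.9
= 24.89


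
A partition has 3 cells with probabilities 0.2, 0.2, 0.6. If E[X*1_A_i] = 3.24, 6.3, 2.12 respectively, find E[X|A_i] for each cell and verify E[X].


For each cell A_i: E[X|A_i] = E[X*1_A_i] / P(A_i)
Step 1: E[X|A_1] = 3.24 / 0.2 = 16.2
Step 2: E[X|A_2] = 6.3 / 0.2 = 31.5
Step 3: E[X|A_3] = 2.12 / 0.6 = 3.533333
Verification: E[X] = sum E[X*1_A_i] = 3.24 + 6.3 + 2.12 = 11.66


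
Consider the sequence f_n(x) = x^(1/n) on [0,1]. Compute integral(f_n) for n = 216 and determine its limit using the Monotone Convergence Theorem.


At n = 216: f_216(x) = x^(1/216).
Step 1: integral(x^(1/216), 0, 1) = [x^(1/216+1) / (1/216+1)] from 0 to 1
     = 1 / (1/216 + 1) = 1 / ((216+1)/216) = 216/(216+1)
     = 216/217 = 0.995392
Step 2: As n -> infinity, f_n(x) = x^(1/n) -> 1 for x in (0,1], and f_n is increasing in n.
By MCT, lim_n integral(f_n) = integral(lim_n f_n) = integral(1, 0, 1) = 1.
Step 3: Verify convergence: 216/217 = 0.995392 -> 1


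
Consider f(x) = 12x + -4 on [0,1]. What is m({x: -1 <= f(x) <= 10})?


f^(-1)([-1, 10]) = {x : -1 <= 12x + -4 <= 10}
Solving: (-1 - -4)/12 <= x <= (10 - -4)/12
= [0.25, 1.166667]
Intersecting with [0,1]: [0.25, 1]
Measure = 1 - 0.25 = 0.75


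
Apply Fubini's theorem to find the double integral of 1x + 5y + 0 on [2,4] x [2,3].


By Fubini, integrate in x first, then y.
Step 1: Fix y, integrate over x in [2,4]:
  integral(1x + 5y + 0, x=2..4)
  = 1*(4^2 - 2^2)/2 + (5y + 0)*(4 - 2)
  = 6 + (5y + 0)*2
  = 6 + 10y + 0
  = 6 + 10y
Step 2: Integrate over y in [2,3]:
  integral(6 + 10y, y=2..3)
  = 6*1 + 10*(3^2 - 2^2)/2
  = 6 + 25
  = 31


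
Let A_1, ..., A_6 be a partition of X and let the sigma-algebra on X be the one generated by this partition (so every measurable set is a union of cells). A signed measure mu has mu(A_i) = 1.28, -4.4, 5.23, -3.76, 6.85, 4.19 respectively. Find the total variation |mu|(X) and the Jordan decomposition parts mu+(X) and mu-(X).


Step 1: Every measurable set is a union of atoms (the cells / points), so a Hahn decomposition is
  obtained by grouping atoms by sign: P = union of atoms with mu > 0, N = union of the remaining atoms.
  Atoms in P (indices): 1, 3, 5, 6;  atoms in N (indices): 2, 4
  Positive values: 1.28, 5.23, 6.85, 4.19
  Negative values: -4.4, -3.76
Step 2: mu+(X) = mu(P) = sum of positive atom values = 17.55
Step 3: mu-(X) = -mu(N) = sum of |negative atom values| = 8.16
Step 4: |mu|(X) = mu+(X) + mu-(X) = 17.55 + 8.16 = 25.71


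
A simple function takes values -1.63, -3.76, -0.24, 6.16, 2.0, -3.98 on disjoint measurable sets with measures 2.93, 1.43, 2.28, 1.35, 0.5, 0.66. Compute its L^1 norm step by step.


Step 1: Compute |f_i|^1 for each value:
  |-1.63|^1 = 1.63
  |-3.76|^1 = 3.76
  |-0.24|^1 = 0.24
  |6.16|^1 = 6.16
  |2.0|^1 = 2
  |-3.98|^1 = 3.98
Step 2: Multiply by measures and sum:
  1.63 * 2.93 = 4.7759
  3.76 * 1.43 = 5.3768
  0.24 * 2.28 = 0.5472
  6.16 * 1.35 = 8.316
  2 * 0.5 = 1
  3.98 * 0.66 = 2.6268
Sum = 4.7759 + 5.3768 + 0.5472 + 8.316 + 1 + 2.6268 = 22.6427
Step 3: Take the p-th root:
||f||_1 = (22.6427)^(1/1) = 22.6427


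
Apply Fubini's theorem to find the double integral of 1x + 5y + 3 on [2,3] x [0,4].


By Fubini, integrate in x first, then y.
Step 1: Fix y, integrate over x in [2,3]:
  integral(1x + 5y + 3, x=2..3)
  = 1*(3^2 - 2^2)/2 + (5y + 3)*(3 - 2)
  = 2.5 + (5y + 3)*1
  = 2.5 + 5y + 3
  = 5.5 + 5y
Step 2: Integrate over y in [0,4]:
  integral(5.5 + 5y, y=0..4)
  = 5.5*4 + 5*(4^2 - 0^2)/2
  = 22 + 40
  = 62


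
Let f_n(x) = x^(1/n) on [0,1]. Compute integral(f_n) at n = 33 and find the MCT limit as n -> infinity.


At n = 33: f_33(x) = x^(1/33).
Step 1: integral(x^(1/33), 0, 1) = [x^(1/33+1) / (1/33+1)] from 0 to 1
     = 1 / (1/33 + 1) = 1 / ((33+1)/33) = 33/(33+1)
     = 33/34 = 0.970588
Step 2: As n -> infinity, f_n(x) = x^(1/n) -> 1 for x in (0,1], and f_n is increasing in n.
By MCT, lim_n integral(f_n) = integral(lim_n f_n) = integral(1, 0, 1) = 1.
Step 3: Verify convergence: 33/34 = 0.970588 -> 1


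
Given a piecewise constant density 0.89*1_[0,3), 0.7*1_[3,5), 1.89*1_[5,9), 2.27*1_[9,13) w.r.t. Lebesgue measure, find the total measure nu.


Integrate each piece of the Radon-Nikodym derivative:
Step 1: integral_0^3 0.89 dx = 0.89*(3-0) = 0.89*3 = 2.67
Step 2: integral_3^5 0.7 dx = 0.7*(5-3) = 0.7*2 = 1.4
Step 3: integral_5^9 1.89 dx = 1.89*(9-5) = 1.89*4 = 7.56
Step 4: integral_9^13 2.27 dx = 2.27*(13-9) = 2.27*4 = 9.08
Total: 2.67 + 1.4 + 7.56 + 9.08 = 20.71


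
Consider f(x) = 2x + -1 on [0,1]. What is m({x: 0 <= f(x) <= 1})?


f^(-1)([0, 1]) = {x : 0 <= 2x + -1 <= 1}
Solving: (0 - -1)/2 <= x <= (1 - -1)/2
= [0.5, 1]
Intersecting with [0,1]: [0.5, 1]
Measure = 1 - 0.5 = 0.5


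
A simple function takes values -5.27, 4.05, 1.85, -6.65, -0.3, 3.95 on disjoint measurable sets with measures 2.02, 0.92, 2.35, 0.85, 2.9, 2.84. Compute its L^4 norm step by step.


Step 1: Compute |f_i|^4 for each value:
  |-5.27|^4 = 771.333974
  |4.05|^4 = 269.042006
  |1.85|^4 = 11.713506
  |-6.65|^4 = 1955.629506
  |-0.3|^4 = 0.0081
  |3.95|^4 = 243.438006
Step 2: Multiply by measures and sum:
  771.333974 * 2.02 = 1558.094628
  269.042006 * 0.92 = 247.518646
  11.713506 * 2.35 = 27.52674
  1955.629506 * 0.85 = 1662.28508
  0.0081 * 2.9 = 0.02349
  243.438006 * 2.84 = 691.363938
Sum = 1558.094628 + 247.518646 + 27.52674 + 1662.28508 + 0.02349 + 691.363938 = 4186.812522
Step 3: Take the p-th root:
||f||_4 = (4186.812522)^(1/4) = 8.043978


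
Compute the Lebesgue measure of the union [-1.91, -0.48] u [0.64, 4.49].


For pairwise disjoint intervals, m(union) = sum of lengths.
= (-0.48 - -1.91) + (4.49 - 0.64)
= 1.43 + 3.85
= 5.28


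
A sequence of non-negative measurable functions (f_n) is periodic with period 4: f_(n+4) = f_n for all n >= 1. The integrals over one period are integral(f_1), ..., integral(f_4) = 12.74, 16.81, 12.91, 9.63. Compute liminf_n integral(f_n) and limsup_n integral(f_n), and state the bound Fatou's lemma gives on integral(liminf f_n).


The sequence (integral(f_n)) is periodic with period 4, repeating the values 12.74, 16.81, 12.91, 9.63 indefinitely.
Step 1: For a periodic sequence, every tail (a_m, a_(m+1), ...) contains all 4 period values infinitely often.
Step 2: Hence inf of every tail = min of the period values = min(12.74, 16.81, 12.91, 9.63) = 9.63.
        liminf_n integral(f_n) = sup over m of (inf of tail from m) = 9.63.
Step 3: Similarly sup of every tail = max of the period values = 16.81.
        limsup_n integral(f_n) = 16.81.
Step 4: Fatou's lemma: integral(liminf_n f_n) <= liminf_n integral(f_n) = 9.63.
        So the integral of the pointwise liminf is at most 9.63.


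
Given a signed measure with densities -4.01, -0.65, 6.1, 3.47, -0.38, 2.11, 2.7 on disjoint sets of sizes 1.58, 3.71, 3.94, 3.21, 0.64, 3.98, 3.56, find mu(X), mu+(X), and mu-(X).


Step 1: Compute signed measure on each set:
  Set 1: -4.01 * 1.58 = -6.3358
  Set 2: -0.65 * 3.71 = -2.4115
  Set 3: 6.1 * 3.94 = 24.034
  Set 4: 3.47 * 3.21 = 11.1387
  Set 5: -0.38 * 0.64 = -0.2432
  Set 6: 2.11 * 3.98 = 8.3978
  Set 7: 2.7 * 3.56 = 9.612
Step 2: Total signed measure = (-6.3358) + (-2.4115) + (24.034) + (11.1387) + (-0.2432) + (8.3978) + (9.612)
     = 44.192
Step 3: Positive part mu+(X) = sum of positive contributions = 53.1825
Step 4: Negative part mu-(X) = |sum of negative contributions| = 8.9905


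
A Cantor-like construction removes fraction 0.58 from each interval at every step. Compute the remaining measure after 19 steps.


Step 1: At each step, fraction remaining = 1 - 0.58 = 0.42
Step 2: After 19 steps, measure = (0.42)^19
Result = 6.946028e-08


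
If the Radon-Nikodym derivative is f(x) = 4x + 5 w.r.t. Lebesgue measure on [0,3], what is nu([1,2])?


nu(A) = integral_A (dnu/dmu) dmu = integral_1^2 (4x + 5) dx
Step 1: Antiderivative F(x) = (4/2)x^2 + 5x
Step 2: F(2) = (4/2)*2^2 + 5*2 = 8 + 10 = 18
Step 3: F(1) = (4/2)*1^2 + 5*1 = 2 + 5 = 7
Step 4: nu([1,2]) = F(2) - F(1) = 18 - 7 = 11


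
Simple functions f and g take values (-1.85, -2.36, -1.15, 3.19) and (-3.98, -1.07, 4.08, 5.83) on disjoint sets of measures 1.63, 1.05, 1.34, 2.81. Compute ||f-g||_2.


Step 1: Compute differences f_i - g_i:
  -1.85 - -3.98 = 2.13
  -2.36 - -1.07 = -1.29
  -1.15 - 4.08 = -5.23
  3.19 - 5.83 = -2.64
Step 2: Compute |diff|^2 * measure for each set:
  |2.13|^2 * 1.63 = 4.5369 * 1.63 = 7.395147
  |-1.29|^2 * 1.05 = 1.6641 * 1.05 = 1.747305
  |-5.23|^2 * 1.34 = 27.3529 * 1.34 = 36.652886
  |-2.64|^2 * 2.81 = 6.9696 * 2.81 = 19.584576
Step 3: Sum = 65.379914
Step 4: ||f-g||_2 = (65.379914)^(1/2) = 8.085785


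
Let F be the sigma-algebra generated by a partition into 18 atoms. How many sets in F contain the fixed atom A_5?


Each element of F is a union of some subset S of the 18 atoms.
The element contains A_5 iff A_5 is in S.
So we count subsets S of {A_1,...,A_18} with A_5 in S: choose freely among the other 17 atoms.
Count = 2^(18-1) = 2^17 = 131072.


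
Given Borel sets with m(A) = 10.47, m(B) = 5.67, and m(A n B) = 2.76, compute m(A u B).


By inclusion-exclusion: m(A u B) = m(A) + m(B) - m(A n B)
= 10.47 + 5.67 - 2.76
= 13.38


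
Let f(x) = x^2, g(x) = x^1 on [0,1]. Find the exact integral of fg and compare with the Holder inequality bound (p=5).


Step 1: Exact integral of f*g = integral(x^3, 0, 1) = 1/4
     = 0.25
Step 2: Holder bound with p=5, q=1.25:
  ||f||_p = (integral x^10 dx)^(1/5) = (1/11)^(1/5) = 0.619044
  ||g||_q = (integral x^1.25 dx)^(1/1.25) = (1/2.25)^(1/1.25) = 0.522702
Step 3: Holder bound = ||f||_p * ||g||_q = 0.619044 * 0.522702 = 0.323575
Verification: 0.25 <= 0.323575 (Holder holds)


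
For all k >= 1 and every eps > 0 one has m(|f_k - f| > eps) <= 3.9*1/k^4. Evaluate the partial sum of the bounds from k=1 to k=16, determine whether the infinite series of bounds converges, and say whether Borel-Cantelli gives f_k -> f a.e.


Step 1: List the terms 3.9*1/k^4 for k = 1 to 16:
  k=1: 3.9
  k=2: 0.24375
  k=3: 0.048148
  k=4: 0.015234
  k=5: 0.00624
  k=6: 0.003009
  k=7: 0.001624
  k=8: 9.521484e-04
  k=9: 5.944216e-04
  k=10: 3.900000e-04
  k=11: 2.663752e-04
  k=12: 1.880787e-04
  k=13: 1.365498e-04
  k=14: 1.015202e-04
  k=15: 7.703704e-05
  k=16: 5.950928e-05
Step 2: Partial sum = 3.9 + 0.24375 + 0.048148 + 0.015234 + 0.00624 + 0.003009 + 0.001624 + 9.521484e-04 + 5.944216e-04 + 3.900000e-04 + 2.663752e-04 + 1.880787e-04 + 1.365498e-04 + 1.015202e-04 + 7.703704e-05 + 5.950928e-05
     = 4.220772
Step 3: The full series sum_(k>=1) 3.9*1/k^4 converges (p-series with p = 4 > 1; a constant multiple of a convergent series converges).
Step 4: Fix eps > 0. Since sum_k m(|f_k - f| > eps) < infinity, the Borel-Cantelli lemma gives
        m(limsup_k {|f_k - f| > eps}) = 0, i.e. for a.e. x, |f_k(x) - f(x)| <= eps for all large k.
        Applying this with eps = 1/j for j = 1, 2, ... and intersecting the countably many full-measure sets,
        for a.e. x we get limsup_k |f_k(x) - f(x)| <= 1/j for every j, hence f_k -> f almost everywhere.
Conclusion: series converges; Borel-Cantelli yields f_k -> f a.e.


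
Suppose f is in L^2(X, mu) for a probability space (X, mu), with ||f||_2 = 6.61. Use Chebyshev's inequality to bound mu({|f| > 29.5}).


Chebyshev/Markov inequality: mu(|f| > eps) <= (||f||_p / eps)^p
Step 1: ||f||_2 / eps = 6.61 / 29.5 = 0.224068
Step 2: Raise to power p = 2:
  (0.224068)^2 = 0.050206
Step 3: Therefore mu(|f| > 29.5) <= 0.050206


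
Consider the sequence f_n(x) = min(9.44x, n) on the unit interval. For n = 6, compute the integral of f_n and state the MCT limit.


f(x) = 9.44x on [0,1]; f_n(x) = min(9.44x, n). At n = 6:
Step 1: f(x) reaches 6 at x = 6/9.44 = 0.635593
Step 2: integral(f_6) = integral(9.44x, 0, 0.635593) + integral(6, 0.635593, 1)
       = 9.44*0.635593^2/2 + 6*(1 - 0.635593)
       = 1.90678 + 2.186441
       = 4.09322
Step 3: As n -> infinity, f_n increases to f, so by MCT integral(f_n) -> integral(f) = 9.44/2 = 4.72.
Convergence: integral(f_6) = 4.09322 -> 4.72 as n -> infinity


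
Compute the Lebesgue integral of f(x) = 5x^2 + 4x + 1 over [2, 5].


The Lebesgue integral of a Riemann-integrable function agrees with the Riemann integral.
Antiderivative F(x) = (5/3)x^3 + (4/2)x^2 + 1x
F(5) = (5/3)*5^3 + (4/2)*5^2 + 1*5
     = (5/3)*125 + (4/2)*25 + 1*5
     = 208.333333 + 50 + 5
     = 263.333333
F(2) = 23.333333
Integral = F(5) - F(2) = 263.333333 - 23.333333 = 240


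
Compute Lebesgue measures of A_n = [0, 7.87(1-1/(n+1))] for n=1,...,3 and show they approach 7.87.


By continuity of measure from below: if A_n increases to A, then m(A_n) -> m(A).
Here A = [0, 7.87], so m(A) = 7.87
Step 1: a_1 = 7.87*(1 - 1/2) = 3.935, m(A_1) = 3.935
Step 2: a_2 = 7.87*(1 - 1/3) = 5.2467, m(A_2) = 5.2467
Step 3: a_3 = 7.87*(1 - 1/4) = 5.9025, m(A_3) = 5.9025
Limit: m(A_n) -> m([0,7.87]) = 7.87


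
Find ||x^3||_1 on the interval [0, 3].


Step 1: ||f||_1 = (integral_0^3 |x^3|^1 dx)^(1/1)
     = (integral_0^3 x^3 dx)^(1/1)
Step 2: integral_0^3 x^3 dx = [x^4/(4)] from 0 to 3 = 3^4/4
     = 81/4 = 20.25
Step 3: ||f||_1 = (20.25)^(1/1) = 20.25


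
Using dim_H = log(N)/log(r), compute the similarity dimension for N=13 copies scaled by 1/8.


For a self-similar set with N copies scaled by 1/r:
dim_H = log(N)/log(r) = log(13)/log(8)
= 2.564949/2.079442
= 1.23348


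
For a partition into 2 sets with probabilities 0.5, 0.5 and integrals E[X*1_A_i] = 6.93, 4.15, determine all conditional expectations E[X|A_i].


For each cell A_i: E[X|A_i] = E[X*1_A_i] / P(A_i)
Step 1: E[X|A_1] = 6.93 / 0.5 = 13.86
Step 2: E[X|A_2] = 4.15 / 0.5 = 8.3
Verification: E[X] = sum E[X*1_A_i] = 6.93 + 4.15 = 11.08


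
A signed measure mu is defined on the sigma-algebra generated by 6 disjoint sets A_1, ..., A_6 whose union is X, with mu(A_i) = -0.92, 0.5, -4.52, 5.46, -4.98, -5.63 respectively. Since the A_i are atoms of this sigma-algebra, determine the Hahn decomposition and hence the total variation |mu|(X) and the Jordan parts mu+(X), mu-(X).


Step 1: Every measurable set is a union of atoms (the cells / points), so a Hahn decomposition is
  obtained by grouping atoms by sign: P = union of atoms with mu > 0, N = union of the remaining atoms.
  Atoms in P (indices): 2, 4;  atoms in N (indices): 1, 3, 5, 6
  Positive values: 0.5, 5.46
  Negative values: -0.92, -4.52, -4.98, -5.63
Step 2: mu+(X) = mu(P) = sum of positive atom values = 5.96
Step 3: mu-(X) = -mu(N) = sum of |negative atom values| = 16.05
Step 4: |mu|(X) = mu+(X) + mu-(X) = 5.96 + 16.05 = 22.01


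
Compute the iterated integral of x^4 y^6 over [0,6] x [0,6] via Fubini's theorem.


By Fubini's theorem, the double integral factors as a product of single integrals:
Step 1: integral_0^6 x^4 dx = [x^5/5] from 0 to 6
     = 6^5/5 = 1555.2
Step 2: integral_0^6 y^6 dy = [y^7/7] from 0 to 6
     = 6^7/7 = 39990.857143
Step 3: Double integral = 1555.2 * 39990.857143 = 6.219378e+07


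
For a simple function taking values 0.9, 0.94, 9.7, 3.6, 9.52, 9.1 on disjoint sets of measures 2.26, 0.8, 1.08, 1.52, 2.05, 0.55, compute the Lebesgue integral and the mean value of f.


Step 1: Integral = sum(value_i * measure_i)
= 0.9*2.26 + 0.94*0.8 + 9.7*1.08 + 3.6*1.52 + 9.52*2.05 + 9.1*0.55
= 2.034 + 0.752 + 10.476 + 5.472 + 19.516 + 5.005
= 43.255
Step 2: Total measure of domain = 2.26 + 0.8 + 1.08 + 1.52 + 2.05 + 0.55 = 8.26
Step 3: Average value = 43.255 / 8.26 = 5.236683


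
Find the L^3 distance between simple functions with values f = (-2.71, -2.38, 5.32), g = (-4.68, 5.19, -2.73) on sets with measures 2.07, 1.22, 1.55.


Step 1: Compute differences f_i - g_i:
  -2.71 - -4.68 = 1.97
  -2.38 - 5.19 = -7.57
  5.32 - -2.73 = 8.05
Step 2: Compute |diff|^3 * measure for each set:
  |1.97|^3 * 2.07 = 7.645373 * 2.07 = 15.825922
  |-7.57|^3 * 1.22 = 433.798093 * 1.22 = 529.233673
  |8.05|^3 * 1.55 = 521.660125 * 1.55 = 808.573194
Step 3: Sum = 1353.632789
Step 4: ||f-g||_3 = (1353.632789)^(1/3) = 11.061999


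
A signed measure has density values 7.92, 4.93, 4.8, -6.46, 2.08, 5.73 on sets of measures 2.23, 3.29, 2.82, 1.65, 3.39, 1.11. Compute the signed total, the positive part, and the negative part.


Step 1: Compute signed measure on each set:
  Set 1: 7.92 * 2.23 = 17.6616
  Set 2: 4.93 * 3.29 = 16.2197
  Set 3: 4.8 * 2.82 = 13.536
  Set 4: -6.46 * 1.65 = -10.659
  Set 5: 2.08 * 3.39 = 7.0512
  Set 6: 5.73 * 1.11 = 6.3603
Step 2: Total signed measure = (17.6616) + (16.2197) + (13.536) + (-10.659) + (7.0512) + (6.3603)
     = 50.1698
Step 3: Positive part mu+(X) = sum of positive contributions = 60.8288
Step 4: Negative part mu-(X) = |sum of negative contributions| = 10.659


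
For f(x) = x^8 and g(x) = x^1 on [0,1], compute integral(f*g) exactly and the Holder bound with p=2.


Step 1: Exact integral of f*g = integral(x^9, 0, 1) = 1/10
     = 0.1
Step 2: Holder bound with p=2, q=2:
  ||f||_p = (integral x^16 dx)^(1/2) = (1/17)^(1/2) = 0.242536
  ||g||_q = (integral x^2 dx)^(1/2) = (1/3)^(1/2) = 0.57735
Step 3: Holder bound = ||f||_p * ||g||_q = 0.242536 * 0.57735 = 0.140028
Verification: 0.1 <= 0.140028 (Holder holds)


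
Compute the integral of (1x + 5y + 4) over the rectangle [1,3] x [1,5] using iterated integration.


By Fubini, integrate in x first, then y.
Step 1: Fix y, integrate over x in [1,3]:
  integral(1x + 5y + 4, x=1..3)
  = 1*(3^2 - 1^2)/2 + (5y + 4)*(3 - 1)
  = 4 + (5y + 4)*2
  = 4 + 10y + 8
  = 12 + 10y
Step 2: Integrate over y in [1,5]:
  integral(12 + 10y, y=1..5)
  = 12*4 + 10*(5^2 - 1^2)/2
  = 48 + 120
  = 168


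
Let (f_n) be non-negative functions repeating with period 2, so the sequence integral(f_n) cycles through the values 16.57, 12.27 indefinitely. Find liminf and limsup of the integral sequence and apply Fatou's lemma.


The sequence (integral(f_n)) is periodic with period 2, repeating the values 16.57, 12.27 indefinitely.
Step 1: For a periodic sequence, every tail (a_m, a_(m+1), ...) contains all 2 period values infinitely often.
Step 2: Hence inf of every tail = min of the period values = min(16.57, 12.27) = 12.27.
        liminf_n integral(f_n) = sup over m of (inf of tail from m) = 12.27.
Step 3: Similarly sup of every tail = max of the period values = 16.57.
        limsup_n integral(f_n) = 16.57.
Step 4: Fatou's lemma: integral(liminf_n f_n) <= liminf_n integral(f_n) = 12.27.
        So the integral of the pointwise liminf is at most 12.27.


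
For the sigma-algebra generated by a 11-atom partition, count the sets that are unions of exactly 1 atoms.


Each element of F is a union of some subset of the 11 atoms.
Elements that are unions of exactly 1 atoms correspond to 1-element subsets of the 11 atoms.
Count = C(11, 1) = 11! / (1! * 10!) = 11.


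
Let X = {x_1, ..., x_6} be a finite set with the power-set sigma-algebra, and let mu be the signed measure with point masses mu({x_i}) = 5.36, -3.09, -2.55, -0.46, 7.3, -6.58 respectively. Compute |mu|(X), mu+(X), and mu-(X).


Step 1: Every measurable set is a union of atoms (the cells / points), so a Hahn decomposition is
  obtained by grouping atoms by sign: P = union of atoms with mu > 0, N = union of the remaining atoms.
  Atoms in P (indices): 1, 5;  atoms in N (indices): 2, 3, 4, 6
  Positive values: 5.36, 7.3
  Negative values: -3.09, -2.55, -0.46, -6.58
Step 2: mu+(X) = mu(P) = sum of positive atom values = 12.66
Step 3: mu-(X) = -mu(N) = sum of |negative atom values| = 12.68
Step 4: |mu|(X) = mu+(X) + mu-(X) = 12.66 + 12.68 = 25.34


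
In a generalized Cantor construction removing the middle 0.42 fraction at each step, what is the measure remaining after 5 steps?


Step 1: At each step, fraction remaining = 1 - 0.42 = 0.58
Step 2: After 5 steps, measure = (0.58)^5
Step 3: Computing the power step by step:
  After step 1: 0.58
  After step 2: 0.3364
  After step 3: 0.195112
  After step 4: 0.113165
  After step 5: 0.065636
Result = 0.065636


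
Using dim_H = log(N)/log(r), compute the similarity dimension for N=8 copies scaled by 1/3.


For a self-similar set with N copies scaled by 1/r:
dim_H = log(N)/log(r) = log(8)/log(3)
= 2.079442/1.098612
= 1.892789


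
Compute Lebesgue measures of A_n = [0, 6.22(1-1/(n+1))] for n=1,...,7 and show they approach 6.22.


By continuity of measure from below: if A_n increases to A, then m(A_n) -> m(A).
Here A = [0, 6.22], so m(A) = 6.22
Step 1: a_1 = 6.22*(1 - 1/2) = 3.11, m(A_1) = 3.11
Step 2: a_2 = 6.22*(1 - 1/3) = 4.1467, m(A_2) = 4.1467
Step 3: a_3 = 6.22*(1 - 1/4) = 4.665, m(A_3) = 4.665
Step 4: a_4 = 6.22*(1 - 1/5) = 4.976, m(A_4) = 4.976
Step 5: a_5 = 6.22*(1 - 1/6) = 5.1833, m(A_5) = 5.1833
Step 6: a_6 = 6.22*(1 - 1/7) = 5.3314, m(A_6) = 5.3314
Step 7: a_7 = 6.22*(1 - 1/8) = 5.4425, m(A_7) = 5.4425
Limit: m(A_n) -> m([0,6.22]) = 6.22


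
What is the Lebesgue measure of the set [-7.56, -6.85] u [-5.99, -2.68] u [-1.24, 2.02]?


For pairwise disjoint intervals, m(union) = sum of lengths.
= (-6.85 - -7.56) + (-2.68 - -5.99) + (2.02 - -1.24)
= 0.71 + 3.31 + 3.26
= 7.28


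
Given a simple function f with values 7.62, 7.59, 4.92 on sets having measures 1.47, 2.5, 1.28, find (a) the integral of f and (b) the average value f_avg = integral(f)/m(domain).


Step 1: Integral = sum(value_i * measure_i)
= 7.62*1.47 + 7.59*2.5 + 4.92*1.28
= 11.2014 + 18.975 + 6.2976
= 36.474
Step 2: Total measure of domain = 1.47 + 2.5 + 1.28 = 5.25
Step 3: Average value = 36.474 / 5.25 = 6.947429


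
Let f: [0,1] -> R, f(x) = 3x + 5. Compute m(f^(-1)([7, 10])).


f^(-1)([7, 10]) = {x : 7 <= 3x + 5 <= 10}
Solving: (7 - 5)/3 <= x <= (10 - 5)/3
= [0.666667, 1.666667]
Intersecting with [0,1]: [0.666667, 1]
Measure = 1 - 0.666667 = 0.333333


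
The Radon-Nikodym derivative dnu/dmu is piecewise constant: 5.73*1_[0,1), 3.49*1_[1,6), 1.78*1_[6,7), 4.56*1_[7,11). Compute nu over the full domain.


Integrate each piece of the Radon-Nikodym derivative:
Step 1: integral_0^1 5.73 dx = 5.73*(1-0) = 5.73*1 = 5.73
Step 2: integral_1^6 3.49 dx = 3.49*(6-1) = 3.49*5 = 17.45
Step 3: integral_6^7 1.78 dx = 1.78*(7-6) = 1.78*1 = 1.78
Step 4: integral_7^11 4.56 dx = 4.56*(11-7) = 4.56*4 = 18.24
Total: 5.73 + 17.45 + 1.78 + 18.24 = 43.2


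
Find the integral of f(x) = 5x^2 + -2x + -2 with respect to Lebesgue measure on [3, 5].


The Lebesgue integral of a Riemann-integrable function agrees with the Riemann integral.
Antiderivative F(x) = (5/3)x^3 + (-2/2)x^2 + -2x
F(5) = (5/3)*5^3 + (-2/2)*5^2 + -2*5
     = (5/3)*125 + (-2/2)*25 + -2*5
     = 208.333333 + -25 + -10
     = 173.333333
F(3) = 30
Integral = F(5) - F(3) = 173.333333 - 30 = 143.333333


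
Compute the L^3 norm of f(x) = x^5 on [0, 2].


Step 1: ||f||_3 = (integral_0^2 |x^5|^3 dx)^(1/3)
     = (integral_0^2 x^15 dx)^(1/3)
Step 2: integral_0^2 x^15 dx = [x^16/(16)] from 0 to 2 = 2^16/16
     = 65536/16 = 4096
Step 3: ||f||_3 = (4096)^(1/3) = 16


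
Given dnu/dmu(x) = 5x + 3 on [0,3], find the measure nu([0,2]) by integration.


nu(A) = integral_A (dnu/dmu) dmu = integral_0^2 (5x + 3) dx
Step 1: Antiderivative F(x) = (5/2)x^2 + 3x
Step 2: F(2) = (5/2)*2^2 + 3*2 = 10 + 6 = 16
Step 3: F(0) = (5/2)*0^2 + 3*0 = 0.0 + 0 = 0.0
Step 4: nu([0,2]) = F(2) - F(0) = 16 - 0.0 = 16
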